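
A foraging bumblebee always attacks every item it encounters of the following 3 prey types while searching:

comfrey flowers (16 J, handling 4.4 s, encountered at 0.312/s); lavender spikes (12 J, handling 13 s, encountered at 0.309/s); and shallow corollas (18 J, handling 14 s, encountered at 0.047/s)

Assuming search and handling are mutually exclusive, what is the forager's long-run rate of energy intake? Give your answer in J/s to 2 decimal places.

1.35 J/s

Energy encountered per unit search time: 0.312×16 + 0.309×12 + 0.047×18 = 9.546 J/s.
Handling time per unit search time: 0.312×4.4 + 0.309×13 + 0.047×14 = 6.048.
Rate = 9.546/(1 + 6.048) = 1.354 J/s.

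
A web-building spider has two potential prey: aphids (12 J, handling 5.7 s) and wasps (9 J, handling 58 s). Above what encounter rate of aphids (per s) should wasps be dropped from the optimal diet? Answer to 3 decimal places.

0.014 per s

Drop wasps once their profitability E₂/h₂ falls below the rate achievable on aphids alone: E₂/h₂ = λE₁/(1 + λh₁).
Solve for λ: λE₁h₂ = E₂(1 + λh₁) → λ(E₁h₂ − E₂h₁) = E₂ → λ = E₂/(E₁h₂ − E₂h₁).
λ = 9/(12×58 − 9×5.7) = 9/644.7 = 0.01396 per s.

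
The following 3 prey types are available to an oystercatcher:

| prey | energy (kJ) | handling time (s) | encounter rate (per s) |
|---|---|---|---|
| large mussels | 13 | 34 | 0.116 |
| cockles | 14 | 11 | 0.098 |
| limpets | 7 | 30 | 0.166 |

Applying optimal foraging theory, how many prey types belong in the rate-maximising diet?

1

Profitabilities (E/h, kJ/s): cockles 1.27, large mussels 0.382, limpets 0.233. Add prey in this order while the next type's profitability exceeds the intake rate on those already taken.
Rate on top 1: 0.6603. large mussels: 0.382 < 0.6603 → exclude; stop.
Optimal diet: cockles — 1 of 3 types.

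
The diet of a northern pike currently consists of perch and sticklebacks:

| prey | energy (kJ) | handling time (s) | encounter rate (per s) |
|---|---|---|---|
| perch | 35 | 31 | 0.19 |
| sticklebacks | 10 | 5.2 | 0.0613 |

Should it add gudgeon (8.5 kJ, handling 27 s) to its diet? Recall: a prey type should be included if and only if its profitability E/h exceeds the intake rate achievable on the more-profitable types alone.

Intake rate on the current diet: R = (0.19×35 + 0.0613×10) / (1 + 0.19×31 + 0.0613×5.2) = 7.263/7.209 = 1.008 kJ/s.
Profitability of gudgeon: 8.5/27 = 0.3148 kJ/s.
Since 0.3148 < R, time spent handling gudgeon is better spent searching.

No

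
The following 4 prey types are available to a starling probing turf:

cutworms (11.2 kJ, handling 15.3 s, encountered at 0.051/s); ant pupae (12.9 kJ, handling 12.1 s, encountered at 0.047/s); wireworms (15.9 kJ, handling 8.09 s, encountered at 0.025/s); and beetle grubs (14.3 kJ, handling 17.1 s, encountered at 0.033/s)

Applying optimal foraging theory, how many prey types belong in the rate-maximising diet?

Rank by E/h (kJ/s): wireworms 1.97, ant pupae 1.07, beetle grubs 0.836, cutworms 0.732. Include each in turn until the next type's E/h falls below the running intake rate.
Rate on top 1: 0.3306. ant pupae: 1.07 > 0.3306 → include.
Rate on top 2: 0.5668. beetle grubs: 0.836 > 0.5668 → include.
Rate on top 3: 0.6319. cutworms: 0.732 > 0.6319 → include.
Optimal diet: wireworms, ant pupae, beetle grubs, cutworms — 4 of 4 types.

4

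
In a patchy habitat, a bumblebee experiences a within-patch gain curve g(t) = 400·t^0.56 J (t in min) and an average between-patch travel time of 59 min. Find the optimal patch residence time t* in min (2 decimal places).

75.09 min

By the marginal value theorem, leave when the instantaneous gain rate g'(t) equals the habitat-wide average g(t)/(T + t).
g'(t) = 0.56·400·t^-0.44. Setting 0.56·400·t^-0.44 = 400·t^0.56/(59+t) gives 0.56(59+t) = t, so 0.44·t = 0.56×59.
t* = 0.56×59/0.44 = 75.09 min.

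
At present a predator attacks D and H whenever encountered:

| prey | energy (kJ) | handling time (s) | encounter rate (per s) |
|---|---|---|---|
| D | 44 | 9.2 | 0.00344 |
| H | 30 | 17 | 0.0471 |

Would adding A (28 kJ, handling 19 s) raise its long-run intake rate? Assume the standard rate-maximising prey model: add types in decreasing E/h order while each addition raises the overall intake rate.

Yes

On D and H alone, R = ΣλE/(1+Σλh) = 1.564/1.832 = 0.8537 kJ/s.
Profitability of A: 28/19 = 1.474 kJ/s.
1.474 > 0.8537, so adding A raises the average — include it.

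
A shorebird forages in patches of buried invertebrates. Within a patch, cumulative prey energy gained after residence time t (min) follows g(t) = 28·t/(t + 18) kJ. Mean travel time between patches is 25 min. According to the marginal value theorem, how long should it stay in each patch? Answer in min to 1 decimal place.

By the marginal value theorem, leave when the instantaneous gain rate g'(t) equals the habitat-wide average g(t)/(T + t).
g'(t) = 28·18/(t + 18)². Setting 28·18/(t+18)² = 28t/[(t+18)(25+t)] gives 18(25+t) = t(t+18), so t² = 18×25 = 450.
t* = √450 = 21.21 min.

21.2 min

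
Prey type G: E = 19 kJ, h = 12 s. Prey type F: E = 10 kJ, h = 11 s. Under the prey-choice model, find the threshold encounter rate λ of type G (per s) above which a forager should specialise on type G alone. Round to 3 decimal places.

0.112 per s

The zero-one rule: include type F iff E₂/h₂ > λE₁/(1+λh₁). Equality gives the switch point.
λE₁h₂ = E₂ + λE₂h₁ ⇒ λ = E₂/(E₁h₂ − E₂h₁) = 10/(209 − 120) = 0.1124 per s.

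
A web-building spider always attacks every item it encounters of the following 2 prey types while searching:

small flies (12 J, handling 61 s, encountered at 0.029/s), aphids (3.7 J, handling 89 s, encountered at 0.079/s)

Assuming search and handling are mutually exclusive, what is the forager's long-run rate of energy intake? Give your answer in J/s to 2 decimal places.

0.07 J/s

R = Σλ_iE_i / (1 + Σλ_ih_i)
Numerator: 0.029×12 + 0.079×3.7 = 0.6403
Denominator: 1 + 0.029×61 + 0.079×89 = 9.8
R = 0.6403/9.8 = 0.06534 J/s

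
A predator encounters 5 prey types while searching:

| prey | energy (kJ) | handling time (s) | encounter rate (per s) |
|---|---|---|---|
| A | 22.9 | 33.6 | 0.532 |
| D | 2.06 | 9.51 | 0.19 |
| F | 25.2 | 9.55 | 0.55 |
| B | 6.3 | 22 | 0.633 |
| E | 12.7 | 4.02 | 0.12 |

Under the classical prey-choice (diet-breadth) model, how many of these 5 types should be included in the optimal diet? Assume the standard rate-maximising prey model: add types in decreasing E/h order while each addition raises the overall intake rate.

2

Profitabilities (E/h, kJ/s): E 3.16, F 2.64, A 0.682, B 0.286, D 0.217. Add prey in this order while the next type's profitability exceeds the intake rate on those already taken.
Rate on top 1: 1.028. F: 2.64 > 1.028 → include.
Rate on top 2: 2.284. A: 0.682 < 2.284 → exclude; stop.
Optimal diet: E, F — 2 of 5 types.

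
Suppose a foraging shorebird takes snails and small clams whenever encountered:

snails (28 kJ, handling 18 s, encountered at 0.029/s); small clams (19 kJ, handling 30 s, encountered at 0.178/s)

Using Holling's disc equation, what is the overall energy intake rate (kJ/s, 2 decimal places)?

0.61 kJ/s

R = Σλ_iE_i / (1 + Σλ_ih_i)
Numerator: 0.029×28 + 0.178×19 = 4.194
Denominator: 1 + 0.029×18 + 0.178×30 = 6.862
R = 4.194/6.862 = 0.6112 kJ/s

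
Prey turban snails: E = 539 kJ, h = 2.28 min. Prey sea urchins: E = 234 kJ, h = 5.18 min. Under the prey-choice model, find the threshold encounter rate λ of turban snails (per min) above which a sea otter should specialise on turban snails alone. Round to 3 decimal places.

0.104 per min

At the threshold, the rate on turban snails alone equals the profitability of sea urchins: λ·539/(1 + λ·2.28) = 234/5.18 = 45.17.
Rearranging, λ(539 − 45.17×2.28) = 45.17, so λ = 45.17/436 = 0.1036 per min.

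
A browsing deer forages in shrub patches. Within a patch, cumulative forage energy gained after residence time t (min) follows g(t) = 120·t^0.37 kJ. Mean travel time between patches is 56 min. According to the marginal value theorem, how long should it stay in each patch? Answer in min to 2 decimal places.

32.89 min

Maximise g(t)/(T+t): set derivative to zero → g'(t)(T+t) = g(t).
g'(t) = 0.37·120·t^-0.63. Setting 0.37·120·t^-0.63 = 120·t^0.37/(56+t) gives 0.37(56+t) = t, so 0.63·t = 0.37×56.
t* = 0.37×56/0.63 = 32.89 min.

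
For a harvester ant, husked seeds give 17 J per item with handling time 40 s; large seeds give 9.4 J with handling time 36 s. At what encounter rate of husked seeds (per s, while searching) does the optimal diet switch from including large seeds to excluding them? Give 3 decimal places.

0.040 per s

The zero-one rule: include large seeds iff E₂/h₂ > λE₁/(1+λh₁). Equality gives the switch point.
λE₁h₂ = E₂ + λE₂h₁ ⇒ λ = E₂/(E₁h₂ − E₂h₁) = 9.4/(612 − 376) = 0.03983 per s.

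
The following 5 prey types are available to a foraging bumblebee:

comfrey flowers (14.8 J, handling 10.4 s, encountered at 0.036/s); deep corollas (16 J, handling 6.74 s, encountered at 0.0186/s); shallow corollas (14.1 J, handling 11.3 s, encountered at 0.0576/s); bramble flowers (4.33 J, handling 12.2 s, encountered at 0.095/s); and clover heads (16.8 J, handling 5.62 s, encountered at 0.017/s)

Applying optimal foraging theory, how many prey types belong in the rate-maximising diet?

E/h in descending order: clover heads 2.99, deep corollas 2.37, comfrey flowers 1.42, shallow corollas 1.25, bramble flowers 0.355 J/s. The optimal diet is the largest prefix of this list for which every included type satisfies E_i/h_i > R on the types above it.
Rate on top 1: 0.2607. deep corollas: 2.37 > 0.2607 → include.
Rate on top 2: 0.4777. comfrey flowers: 1.42 > 0.4777 → include.
Rate on top 3: 0.6996. shallow corollas: 1.25 > 0.6996 → include.
Rate on top 4: 0.8584. bramble flowers: 0.355 < 0.8584 → exclude; stop.
Optimal diet: clover heads, deep corollas, comfrey flowers, shallow corollas — 4 of 5 types.

4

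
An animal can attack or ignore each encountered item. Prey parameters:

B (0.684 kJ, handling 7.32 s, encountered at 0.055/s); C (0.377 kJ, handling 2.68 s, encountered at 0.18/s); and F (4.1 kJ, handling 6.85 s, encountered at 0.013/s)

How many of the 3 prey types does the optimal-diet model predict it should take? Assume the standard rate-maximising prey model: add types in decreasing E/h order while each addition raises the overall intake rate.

3

Profitabilities (E/h, kJ/s): F 0.599, C 0.141, B 0.0934. Add prey in this order while the next type's profitability exceeds the intake rate on those already taken.
Rate on top 1: 0.04894. C: 0.141 > 0.04894 → include.
Rate on top 2: 0.0771. B: 0.0934 > 0.0771 → include.
Optimal diet: F, C, B — 3 of 3 types.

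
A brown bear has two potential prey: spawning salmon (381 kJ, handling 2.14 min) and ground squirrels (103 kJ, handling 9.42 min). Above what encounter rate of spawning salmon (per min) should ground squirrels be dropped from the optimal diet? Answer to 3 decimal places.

0.031 per min

At the threshold, the rate on spawning salmon alone equals the profitability of ground squirrels: λ·381/(1 + λ·2.14) = 103/9.42 = 10.93.
Rearranging, λ(381 − 10.93×2.14) = 10.93, so λ = 10.93/357.6 = 0.03058 per min.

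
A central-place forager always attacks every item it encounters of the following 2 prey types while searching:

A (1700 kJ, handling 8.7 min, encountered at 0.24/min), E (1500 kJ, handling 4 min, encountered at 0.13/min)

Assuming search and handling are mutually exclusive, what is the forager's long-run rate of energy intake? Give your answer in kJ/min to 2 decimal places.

167.13 kJ/min

R = (0.24×1700 + 0.13×1500) / (1 + 0.24×8.7 + 0.13×4) = 603/3.608 = 167.1 kJ/min.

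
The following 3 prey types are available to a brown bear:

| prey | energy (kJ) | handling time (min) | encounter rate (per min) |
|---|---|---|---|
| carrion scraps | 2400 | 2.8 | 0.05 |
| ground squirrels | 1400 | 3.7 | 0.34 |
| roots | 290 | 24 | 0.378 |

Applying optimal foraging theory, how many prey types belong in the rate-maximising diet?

2

Rank by E/h (kJ/min): carrion scraps 857, ground squirrels 378, roots 12.1. Include each in turn until the next type's E/h falls below the running intake rate.
Rate on top 1: 105.3. ground squirrels: 378 > 105.3 → include.
Rate on top 2: 248.5. roots: 12.1 < 248.5 → exclude; stop.
Optimal diet: carrion scraps, ground squirrels — 2 of 3 types.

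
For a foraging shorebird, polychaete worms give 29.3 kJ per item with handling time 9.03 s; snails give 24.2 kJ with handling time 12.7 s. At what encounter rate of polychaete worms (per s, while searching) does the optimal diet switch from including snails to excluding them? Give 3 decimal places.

0.158 per s

Drop snails once their profitability E₂/h₂ falls below the rate achievable on polychaete worms alone: E₂/h₂ = λE₁/(1 + λh₁).
Solve for λ: λE₁h₂ = E₂(1 + λh₁) → λ(E₁h₂ − E₂h₁) = E₂ → λ = E₂/(E₁h₂ − E₂h₁).
λ = 24.2/(29.3×12.7 − 24.2×9.03) = 24.2/153.6 = 0.1576 per s.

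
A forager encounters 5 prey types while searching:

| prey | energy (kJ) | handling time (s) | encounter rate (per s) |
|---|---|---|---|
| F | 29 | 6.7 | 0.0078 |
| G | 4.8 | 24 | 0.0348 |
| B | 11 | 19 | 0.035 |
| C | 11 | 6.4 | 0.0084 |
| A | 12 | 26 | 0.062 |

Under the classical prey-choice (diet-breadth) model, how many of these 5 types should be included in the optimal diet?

E/h in descending order: F 4.33, C 1.72, B 0.579, A 0.462, G 0.2 kJ/s. The optimal diet is the largest prefix of this list for which every included type satisfies E_i/h_i > R on the types above it.
Rate on top 1: 0.215. C: 1.72 > 0.215 → include.
Rate on top 2: 0.2881. B: 0.579 > 0.2881 → include.
Rate on top 3: 0.3973. A: 0.462 > 0.3973 → include.
Rate on top 4: 0.4279. G: 0.2 < 0.4279 → exclude; stop.
Optimal diet: F, C, B, A — 4 of 5 types.

4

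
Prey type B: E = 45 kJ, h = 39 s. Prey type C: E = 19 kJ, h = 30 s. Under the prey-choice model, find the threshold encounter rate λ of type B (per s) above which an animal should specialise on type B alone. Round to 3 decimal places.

0.031 per s

At the threshold, the rate on type B alone equals the profitability of type C: λ·45/(1 + λ·39) = 19/30 = 0.6333.
Rearranging, λ(45 − 0.6333×39) = 0.6333, so λ = 0.6333/20.3 = 0.0312 per s.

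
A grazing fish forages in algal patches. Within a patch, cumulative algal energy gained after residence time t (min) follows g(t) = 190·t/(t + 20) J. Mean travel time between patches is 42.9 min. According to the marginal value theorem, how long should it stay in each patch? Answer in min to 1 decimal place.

29.3 min

By the marginal value theorem, leave when the instantaneous gain rate g'(t) equals the habitat-wide average g(t)/(T + t).
g'(t) = 190·20/(t + 20)². Setting 190·20/(t+20)² = 190t/[(t+20)(42.9+t)] gives 20(42.9+t) = t(t+20), so t² = 20×42.9 = 858.
t* = √858 = 29.29 min.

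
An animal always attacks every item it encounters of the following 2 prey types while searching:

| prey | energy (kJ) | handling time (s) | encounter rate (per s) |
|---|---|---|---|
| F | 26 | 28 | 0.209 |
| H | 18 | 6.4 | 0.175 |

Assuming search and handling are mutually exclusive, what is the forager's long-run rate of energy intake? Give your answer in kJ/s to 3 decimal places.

1.077 kJ/s

Energy encountered per unit search time: 0.209×26 + 0.175×18 = 8.584 kJ/s.
Handling time per unit search time: 0.209×28 + 0.175×6.4 = 6.972.
Rate = 8.584/(1 + 6.972) = 1.077 kJ/s.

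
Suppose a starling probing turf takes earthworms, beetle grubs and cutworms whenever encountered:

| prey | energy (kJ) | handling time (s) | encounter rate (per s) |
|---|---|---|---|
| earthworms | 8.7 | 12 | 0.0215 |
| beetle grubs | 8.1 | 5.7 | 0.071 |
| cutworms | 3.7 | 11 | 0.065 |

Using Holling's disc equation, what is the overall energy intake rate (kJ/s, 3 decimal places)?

0.422 kJ/s

R = Σλ_iE_i / (1 + Σλ_ih_i)
Numerator: 0.0215×8.7 + 0.071×8.1 + 0.065×3.7 = 1.003
Denominator: 1 + 0.0215×12 + 0.071×5.7 + 0.065×11 = 2.378
R = 1.003/2.378 = 0.4217 kJ/s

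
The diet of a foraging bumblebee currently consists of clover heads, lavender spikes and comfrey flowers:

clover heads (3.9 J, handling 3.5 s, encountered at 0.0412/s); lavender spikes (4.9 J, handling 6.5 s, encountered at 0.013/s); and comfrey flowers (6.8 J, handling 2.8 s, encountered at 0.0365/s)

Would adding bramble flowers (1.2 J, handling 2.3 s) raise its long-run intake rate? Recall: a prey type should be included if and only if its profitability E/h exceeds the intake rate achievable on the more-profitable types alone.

On clover heads, lavender spikes and comfrey flowers alone, R = ΣλE/(1+Σλh) = 0.4726/1.331 = 0.3551 J/s.
bramble flowers: E/h = 1.2/2.3 = 0.5217 J/s.
Since 0.5217 > R, including bramble flowers increases the long-run rate.

Yes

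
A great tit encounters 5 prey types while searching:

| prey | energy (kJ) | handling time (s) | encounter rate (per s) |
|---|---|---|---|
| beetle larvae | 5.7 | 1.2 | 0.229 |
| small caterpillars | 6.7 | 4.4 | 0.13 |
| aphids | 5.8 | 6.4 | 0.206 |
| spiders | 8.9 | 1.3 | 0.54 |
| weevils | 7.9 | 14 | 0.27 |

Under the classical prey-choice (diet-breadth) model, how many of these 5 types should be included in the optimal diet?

2

Profitabilities (E/h, kJ/s): spiders 6.85, beetle larvae 4.75, small caterpillars 1.52, aphids 0.906, weevils 0.564. Add prey in this order while the next type's profitability exceeds the intake rate on those already taken.
Rate on top 1: 2.824. beetle larvae: 4.75 > 2.824 → include.
Rate on top 2: 3.092. small caterpillars: 1.52 < 3.092 → exclude; stop.
Optimal diet: spiders, beetle larvae — 2 of 5 types.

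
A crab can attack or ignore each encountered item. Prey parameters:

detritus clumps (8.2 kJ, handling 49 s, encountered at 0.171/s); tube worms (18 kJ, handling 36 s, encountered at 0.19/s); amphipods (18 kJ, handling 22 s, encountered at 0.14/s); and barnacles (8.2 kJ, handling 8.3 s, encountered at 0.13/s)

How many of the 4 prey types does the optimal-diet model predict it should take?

E/h in descending order: barnacles 0.988, amphipods 0.818, tube worms 0.5, detritus clumps 0.167 kJ/s. The optimal diet is the largest prefix of this list for which every included type satisfies E_i/h_i > R on the types above it.
Rate on top 1: 0.5127. amphipods: 0.818 > 0.5127 → include.
Rate on top 2: 0.6951. tube worms: 0.5 < 0.6951 → exclude; stop.
Optimal diet: barnacles, amphipods — 2 of 4 types.

2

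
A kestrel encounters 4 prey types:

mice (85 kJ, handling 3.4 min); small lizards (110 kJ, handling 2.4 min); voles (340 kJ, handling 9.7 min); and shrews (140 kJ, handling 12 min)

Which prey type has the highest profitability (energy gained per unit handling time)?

small lizards

Profitability E/h (kJ/min): mice = 85/3.4 = 25, small lizards = 110/2.4 = 45.8, voles = 340/9.7 = 35.1, shrews = 140/12 = 11.7.
Ranked: small lizards > voles > mice > shrews.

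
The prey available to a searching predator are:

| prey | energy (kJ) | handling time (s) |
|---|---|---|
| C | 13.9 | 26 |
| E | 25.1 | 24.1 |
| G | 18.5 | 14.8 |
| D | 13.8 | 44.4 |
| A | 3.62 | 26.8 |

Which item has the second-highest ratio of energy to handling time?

E

In descending order of E/h:
G: 18.5/14.8 = 1.25 kJ/s
E: 25.1/24.1 = 1.04 kJ/s
C: 13.9/26 = 0.535 kJ/s
D: 13.8/44.4 = 0.311 kJ/s
A: 3.62/26.8 = 0.135 kJ/s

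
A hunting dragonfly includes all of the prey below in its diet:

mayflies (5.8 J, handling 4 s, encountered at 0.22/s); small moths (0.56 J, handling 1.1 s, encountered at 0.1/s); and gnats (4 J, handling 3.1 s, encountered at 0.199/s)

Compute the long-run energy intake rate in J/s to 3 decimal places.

0.816 J/s

R = Σλ_iE_i / (1 + Σλ_ih_i)
Numerator: 0.22×5.8 + 0.1×0.56 + 0.199×4 = 2.128
Denominator: 1 + 0.22×4 + 0.1×1.1 + 0.199×3.1 = 2.607
R = 2.128/2.607 = 0.8163 J/s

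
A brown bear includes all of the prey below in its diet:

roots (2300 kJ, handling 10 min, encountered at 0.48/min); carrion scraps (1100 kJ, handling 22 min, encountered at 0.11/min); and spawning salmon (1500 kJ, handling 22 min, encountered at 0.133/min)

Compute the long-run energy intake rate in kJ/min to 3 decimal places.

R = (0.48×2300 + 0.11×1100 + 0.133×1500) / (1 + 0.48×10 + 0.11×22 + 0.133×22) = 1424/11.15 = 127.8 kJ/min.

127.804 kJ/min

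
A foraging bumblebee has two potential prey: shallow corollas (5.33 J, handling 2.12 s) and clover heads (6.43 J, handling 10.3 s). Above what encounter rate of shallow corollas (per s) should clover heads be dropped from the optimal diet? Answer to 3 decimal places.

At the threshold, the rate on shallow corollas alone equals the profitability of clover heads: λ·5.33/(1 + λ·2.12) = 6.43/10.3 = 0.6243.
Rearranging, λ(5.33 − 0.6243×2.12) = 0.6243, so λ = 0.6243/4.007 = 0.1558 per s.

0.156 per s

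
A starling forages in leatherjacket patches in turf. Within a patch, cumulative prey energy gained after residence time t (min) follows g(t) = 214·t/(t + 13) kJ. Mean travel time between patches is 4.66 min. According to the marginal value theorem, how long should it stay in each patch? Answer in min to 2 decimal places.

Optimal t* satisfies g'(t*) = g(t*)/(T + t*).
g'(t) = 214·13/(t + 13)². Setting 214·13/(t+13)² = 214t/[(t+13)(4.66+t)] gives 13(4.66+t) = t(t+13), so t² = 13×4.66 = 60.58.
t* = √60.58 = 7.783 min.

7.78 min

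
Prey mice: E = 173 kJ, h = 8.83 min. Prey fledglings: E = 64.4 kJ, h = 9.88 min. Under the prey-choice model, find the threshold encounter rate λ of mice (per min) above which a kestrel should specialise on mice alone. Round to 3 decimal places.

The zero-one rule: include fledglings iff E₂/h₂ > λE₁/(1+λh₁). Equality gives the switch point.
λE₁h₂ = E₂ + λE₂h₁ ⇒ λ = E₂/(E₁h₂ − E₂h₁) = 64.4/(1709 − 568.7) = 0.05646 per min.

0.056 per min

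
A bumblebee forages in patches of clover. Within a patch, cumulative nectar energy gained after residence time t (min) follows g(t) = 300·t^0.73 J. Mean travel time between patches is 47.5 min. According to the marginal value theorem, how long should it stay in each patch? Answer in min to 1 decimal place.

Maximise g(t)/(T+t): set derivative to zero → g'(t)(T+t) = g(t).
g'(t) = 0.73·300·t^-0.27. Setting 0.73·300·t^-0.27 = 300·t^0.73/(47.5+t) gives 0.73(47.5+t) = t, so 0.27·t = 0.73×47.5.
t* = 0.73×47.5/0.27 = 128.4 min.

128.4 min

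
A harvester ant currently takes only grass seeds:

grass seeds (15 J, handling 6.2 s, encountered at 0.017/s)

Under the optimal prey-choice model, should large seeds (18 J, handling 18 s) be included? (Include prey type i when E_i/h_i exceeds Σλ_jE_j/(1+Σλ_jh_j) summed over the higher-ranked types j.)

Intake rate on the current diet: R = (0.017×15) / (1 + 0.017×6.2) = 0.255/1.105 = 0.2307 J/s.
large seeds: E/h = 18/18 = 1 J/s.
1 > 0.2307, so adding large seeds raises the average — include it.

Yes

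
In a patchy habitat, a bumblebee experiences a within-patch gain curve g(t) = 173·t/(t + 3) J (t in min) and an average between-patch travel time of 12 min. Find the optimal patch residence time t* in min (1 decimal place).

Maximise g(t)/(T+t): set derivative to zero → g'(t)(T+t) = g(t).
g'(t) = 173·3/(t + 3)². Setting 173·3/(t+3)² = 173t/[(t+3)(12+t)] gives 3(12+t) = t(t+3), so t² = 3×12 = 36.
t* = √36 = 6 min.

6.0 min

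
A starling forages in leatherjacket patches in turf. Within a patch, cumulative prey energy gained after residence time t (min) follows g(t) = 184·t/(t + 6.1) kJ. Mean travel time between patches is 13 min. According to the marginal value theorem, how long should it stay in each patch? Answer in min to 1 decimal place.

Maximise g(t)/(T+t): set derivative to zero → g'(t)(T+t) = g(t).
g'(t) = 184·6.1/(t + 6.1)². Setting 184·6.1/(t+6.1)² = 184t/[(t+6.1)(13+t)] gives 6.1(13+t) = t(t+6.1), so t² = 6.1×13 = 79.3.
t* = √79.3 = 8.905 min.

8.9 min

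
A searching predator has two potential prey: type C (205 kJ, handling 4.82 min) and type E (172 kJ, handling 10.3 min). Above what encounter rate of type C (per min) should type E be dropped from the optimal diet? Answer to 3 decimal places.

Drop type E once their profitability E₂/h₂ falls below the rate achievable on type C alone: E₂/h₂ = λE₁/(1 + λh₁).
Solve for λ: λE₁h₂ = E₂(1 + λh₁) → λ(E₁h₂ − E₂h₁) = E₂ → λ = E₂/(E₁h₂ − E₂h₁).
λ = 172/(205×10.3 − 172×4.82) = 172/1282 = 0.1341 per min.

0.134 per min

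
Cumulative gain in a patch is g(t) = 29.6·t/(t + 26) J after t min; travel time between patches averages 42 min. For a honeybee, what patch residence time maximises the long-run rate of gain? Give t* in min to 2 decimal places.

By the marginal value theorem, leave when the instantaneous gain rate g'(t) equals the habitat-wide average g(t)/(T + t).
g'(t) = 29.6·26/(t + 26)². Setting 29.6·26/(t+26)² = 29.6t/[(t+26)(42+t)] gives 26(42+t) = t(t+26), so t² = 26×42 = 1092.
t* = √1092 = 33.05 min.

33.05 min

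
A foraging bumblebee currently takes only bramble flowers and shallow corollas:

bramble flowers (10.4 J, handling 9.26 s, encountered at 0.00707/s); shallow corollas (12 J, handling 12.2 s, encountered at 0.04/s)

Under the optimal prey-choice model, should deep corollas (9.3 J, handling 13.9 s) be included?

Yes

Intake rate on the current diet: R = (0.00707×10.4 + 0.04×12) / (1 + 0.00707×9.26 + 0.04×12.2) = 0.5535/1.553 = 0.3563 J/s.
Profitability of deep corollas: 9.3/13.9 = 0.6691 J/s.
0.6691 > 0.3563, so adding deep corollas raises the average — include it.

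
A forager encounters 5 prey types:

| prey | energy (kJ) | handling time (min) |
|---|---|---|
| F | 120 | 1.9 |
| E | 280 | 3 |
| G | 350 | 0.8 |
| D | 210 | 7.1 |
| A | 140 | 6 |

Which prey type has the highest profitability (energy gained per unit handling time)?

G

In descending order of E/h:
G: 350/0.8 = 438 kJ/min
E: 280/3 = 93.3 kJ/min
F: 120/1.9 = 63.2 kJ/min
D: 210/7.1 = 29.6 kJ/min
A: 140/6 = 23.3 kJ/min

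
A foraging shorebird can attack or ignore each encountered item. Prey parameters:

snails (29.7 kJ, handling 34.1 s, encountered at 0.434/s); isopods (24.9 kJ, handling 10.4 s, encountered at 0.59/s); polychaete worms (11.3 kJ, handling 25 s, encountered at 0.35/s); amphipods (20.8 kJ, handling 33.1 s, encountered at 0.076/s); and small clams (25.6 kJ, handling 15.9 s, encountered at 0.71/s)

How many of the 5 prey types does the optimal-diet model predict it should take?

1

E/h in descending order: isopods 2.39, small clams 1.61, snails 0.871, amphipods 0.628, polychaete worms 0.452 kJ/s. The optimal diet is the largest prefix of this list for which every included type satisfies E_i/h_i > R on the types above it.
Rate on top 1: 2.059. small clams: 1.61 < 2.059 → exclude; stop.
Optimal diet: isopods — 1 of 5 types.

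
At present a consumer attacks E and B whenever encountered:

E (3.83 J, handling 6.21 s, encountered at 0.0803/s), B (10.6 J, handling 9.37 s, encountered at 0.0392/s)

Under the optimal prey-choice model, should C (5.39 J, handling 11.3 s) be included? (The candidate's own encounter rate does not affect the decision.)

Yes

Intake rate on the current diet: R = (0.0803×3.83 + 0.0392×10.6) / (1 + 0.0803×6.21 + 0.0392×9.37) = 0.7231/1.866 = 0.3875 J/s.
C: E/h = 5.39/11.3 = 0.477 J/s.
0.477 > 0.3875, so adding C raises the average — include it.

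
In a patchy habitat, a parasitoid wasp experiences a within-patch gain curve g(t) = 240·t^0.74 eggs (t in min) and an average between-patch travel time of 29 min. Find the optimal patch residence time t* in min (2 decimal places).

82.54 min

Maximise g(t)/(T+t): set derivative to zero → g'(t)(T+t) = g(t).
g'(t) = 0.74·240·t^-0.26. Setting 0.74·240·t^-0.26 = 240·t^0.74/(29+t) gives 0.74(29+t) = t, so 0.26·t = 0.74×29.
t* = 0.74×29/0.26 = 82.54 min.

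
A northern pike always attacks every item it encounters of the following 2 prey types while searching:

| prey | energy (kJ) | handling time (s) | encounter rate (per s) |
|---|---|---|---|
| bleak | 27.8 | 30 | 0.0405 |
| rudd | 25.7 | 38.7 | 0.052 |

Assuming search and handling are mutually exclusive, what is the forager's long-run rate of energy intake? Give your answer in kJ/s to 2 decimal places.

0.58 kJ/s

Energy encountered per unit search time: 0.0405×27.8 + 0.052×25.7 = 2.462 kJ/s.
Handling time per unit search time: 0.0405×30 + 0.052×38.7 = 3.227.
Rate = 2.462/(1 + 3.227) = 0.5825 kJ/s.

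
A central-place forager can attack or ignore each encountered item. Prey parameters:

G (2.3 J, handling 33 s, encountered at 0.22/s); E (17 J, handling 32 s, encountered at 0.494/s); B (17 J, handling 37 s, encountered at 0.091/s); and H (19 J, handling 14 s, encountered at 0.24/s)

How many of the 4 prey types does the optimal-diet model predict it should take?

1

E/h in descending order: H 1.36, E 0.531, B 0.459, G 0.0697 J/s. The optimal diet is the largest prefix of this list for which every included type satisfies E_i/h_i > R on the types above it.
Rate on top 1: 1.046. E: 0.531 < 1.046 → exclude; stop.
Optimal diet: H — 1 of 4 types.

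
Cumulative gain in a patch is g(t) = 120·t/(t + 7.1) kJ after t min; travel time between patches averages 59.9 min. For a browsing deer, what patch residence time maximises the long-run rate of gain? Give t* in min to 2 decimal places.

20.62 min

By the marginal value theorem, leave when the instantaneous gain rate g'(t) equals the habitat-wide average g(t)/(T + t).
g'(t) = 120·7.1/(t + 7.1)². Setting 120·7.1/(t+7.1)² = 120t/[(t+7.1)(59.9+t)] gives 7.1(59.9+t) = t(t+7.1), so t² = 7.1×59.9 = 425.3.
t* = √425.3 = 20.62 min.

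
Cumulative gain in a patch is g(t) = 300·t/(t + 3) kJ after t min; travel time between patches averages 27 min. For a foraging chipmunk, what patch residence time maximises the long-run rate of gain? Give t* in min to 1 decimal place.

9.0 min

By the marginal value theorem, leave when the instantaneous gain rate g'(t) equals the habitat-wide average g(t)/(T + t).
g'(t) = 300·3/(t + 3)². Setting 300·3/(t+3)² = 300t/[(t+3)(27+t)] gives 3(27+t) = t(t+3), so t² = 3×27 = 81.
t* = √81 = 9 min.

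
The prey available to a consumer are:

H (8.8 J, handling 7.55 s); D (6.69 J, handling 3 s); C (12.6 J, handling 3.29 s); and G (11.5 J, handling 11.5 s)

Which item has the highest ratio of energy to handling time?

C

Profitability E/h (J/s): H = 8.8/7.55 = 1.17, D = 6.69/3 = 2.23, C = 12.6/3.29 = 3.83, G = 11.5/11.5 = 1.
Ranked: C > D > H > G.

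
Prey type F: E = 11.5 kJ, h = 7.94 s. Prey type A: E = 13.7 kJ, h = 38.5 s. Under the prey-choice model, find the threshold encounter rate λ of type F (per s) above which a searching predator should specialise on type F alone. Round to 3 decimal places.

Drop type A once their profitability E₂/h₂ falls below the rate achievable on type F alone: E₂/h₂ = λE₁/(1 + λh₁).
Solve for λ: λE₁h₂ = E₂(1 + λh₁) → λ(E₁h₂ − E₂h₁) = E₂ → λ = E₂/(E₁h₂ − E₂h₁).
λ = 13.7/(11.5×38.5 − 13.7×7.94) = 13.7/334 = 0.04102 per s.

0.041 per s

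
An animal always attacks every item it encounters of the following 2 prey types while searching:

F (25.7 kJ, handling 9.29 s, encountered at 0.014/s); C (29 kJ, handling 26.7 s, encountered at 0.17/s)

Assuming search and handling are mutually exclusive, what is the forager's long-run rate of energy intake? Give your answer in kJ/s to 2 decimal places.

R = (0.014×25.7 + 0.17×29) / (1 + 0.014×9.29 + 0.17×26.7) = 5.29/5.669 = 0.9331 kJ/s.

0.93 kJ/s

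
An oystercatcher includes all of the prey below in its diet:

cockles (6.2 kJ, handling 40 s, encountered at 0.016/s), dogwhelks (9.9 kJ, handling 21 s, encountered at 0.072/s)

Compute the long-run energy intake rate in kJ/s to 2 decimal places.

0.26 kJ/s

R = Σλ_iE_i / (1 + Σλ_ih_i)
Numerator: 0.016×6.2 + 0.072×9.9 = 0.812
Denominator: 1 + 0.016×40 + 0.072×21 = 3.152
R = 0.812/3.152 = 0.2576 kJ/s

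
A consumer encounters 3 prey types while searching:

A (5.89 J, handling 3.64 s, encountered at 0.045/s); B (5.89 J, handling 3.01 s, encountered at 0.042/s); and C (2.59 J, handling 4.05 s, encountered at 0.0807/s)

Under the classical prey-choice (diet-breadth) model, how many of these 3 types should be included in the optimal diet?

3

Rank by E/h (J/s): B 1.96, A 1.62, C 0.64. Include each in turn until the next type's E/h falls below the running intake rate.
Rate on top 1: 0.2196. A: 1.62 > 0.2196 → include.
Rate on top 2: 0.3972. C: 0.64 > 0.3972 → include.
Optimal diet: B, A, C — 3 of 3 types.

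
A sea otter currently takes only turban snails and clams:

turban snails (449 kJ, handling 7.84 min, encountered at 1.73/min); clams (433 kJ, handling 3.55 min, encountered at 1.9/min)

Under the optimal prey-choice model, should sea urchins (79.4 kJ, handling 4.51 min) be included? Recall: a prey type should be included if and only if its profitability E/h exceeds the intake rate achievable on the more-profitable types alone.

No

On turban snails and clams alone, R = ΣλE/(1+Σλh) = 1599/21.31 = 75.06 kJ/min.
Profitability of sea urchins: 79.4/4.51 = 17.61 kJ/min.
17.61 < 75.06, so adding sea urchins would lower the average — exclude it.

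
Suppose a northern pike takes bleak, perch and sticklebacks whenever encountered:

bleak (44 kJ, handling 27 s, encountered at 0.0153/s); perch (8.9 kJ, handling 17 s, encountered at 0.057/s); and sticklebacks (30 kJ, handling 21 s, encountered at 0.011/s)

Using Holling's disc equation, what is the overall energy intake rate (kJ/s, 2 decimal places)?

Energy encountered per unit search time: 0.0153×44 + 0.057×8.9 + 0.011×30 = 1.51 kJ/s.
Handling time per unit search time: 0.0153×27 + 0.057×17 + 0.011×21 = 1.613.
Rate = 1.51/(1 + 1.613) = 0.578 kJ/s.

0.58 kJ/s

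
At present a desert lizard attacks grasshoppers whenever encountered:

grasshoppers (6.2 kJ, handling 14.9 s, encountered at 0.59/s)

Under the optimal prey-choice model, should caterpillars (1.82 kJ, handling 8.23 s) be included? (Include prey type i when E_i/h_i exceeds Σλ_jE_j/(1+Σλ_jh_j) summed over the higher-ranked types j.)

No

Current rate: (0.59×6.2)/(1 + 0.59×14.9) = 0.3736 kJ/s.
Profitability of caterpillars: 1.82/8.23 = 0.2211 kJ/s.
0.2211 < 0.3736, so adding caterpillars would lower the average — exclude it.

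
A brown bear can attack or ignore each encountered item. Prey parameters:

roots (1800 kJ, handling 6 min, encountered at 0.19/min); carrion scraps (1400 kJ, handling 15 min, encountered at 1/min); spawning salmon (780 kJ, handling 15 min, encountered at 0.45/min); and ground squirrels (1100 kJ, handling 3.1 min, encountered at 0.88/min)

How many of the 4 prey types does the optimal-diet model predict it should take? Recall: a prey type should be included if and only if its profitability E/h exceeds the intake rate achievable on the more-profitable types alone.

2

E/h in descending order: ground squirrels 355, roots 300, carrion scraps 93.3, spawning salmon 52 kJ/min. The optimal diet is the largest prefix of this list for which every included type satisfies E_i/h_i > R on the types above it.
Rate on top 1: 259.7. roots: 300 > 259.7 → include.
Rate on top 2: 269.1. carrion scraps: 93.3 < 269.1 → exclude; stop.
Optimal diet: ground squirrels, roots — 2 of 4 types.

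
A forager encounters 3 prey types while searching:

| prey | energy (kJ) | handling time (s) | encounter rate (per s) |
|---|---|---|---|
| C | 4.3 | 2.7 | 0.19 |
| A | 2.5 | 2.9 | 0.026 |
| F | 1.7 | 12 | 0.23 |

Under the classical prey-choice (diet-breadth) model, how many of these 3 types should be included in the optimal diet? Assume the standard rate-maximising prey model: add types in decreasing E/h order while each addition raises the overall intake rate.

2

E/h in descending order: C 1.59, A 0.862, F 0.142 kJ/s. The optimal diet is the largest prefix of this list for which every included type satisfies E_i/h_i > R on the types above it.
Rate on top 1: 0.54. A: 0.862 > 0.54 → include.
Rate on top 2: 0.5553. F: 0.142 < 0.5553 → exclude; stop.
Optimal diet: C, A — 2 of 3 types.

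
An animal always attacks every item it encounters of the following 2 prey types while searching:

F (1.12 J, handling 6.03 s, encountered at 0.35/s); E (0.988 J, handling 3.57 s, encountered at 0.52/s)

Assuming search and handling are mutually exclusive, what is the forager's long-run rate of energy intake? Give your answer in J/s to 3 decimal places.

R = (0.35×1.12 + 0.52×0.988) / (1 + 0.35×6.03 + 0.52×3.57) = 0.9058/4.967 = 0.1824 J/s.

0.182 J/s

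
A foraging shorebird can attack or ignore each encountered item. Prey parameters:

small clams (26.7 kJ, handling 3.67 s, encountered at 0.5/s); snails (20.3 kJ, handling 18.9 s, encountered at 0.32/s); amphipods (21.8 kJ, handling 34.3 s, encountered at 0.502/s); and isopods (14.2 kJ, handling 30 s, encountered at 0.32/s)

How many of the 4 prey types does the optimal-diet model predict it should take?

1

E/h in descending order: small clams 7.28, snails 1.07, amphipods 0.636, isopods 0.473 kJ/s. The optimal diet is the largest prefix of this list for which every included type satisfies E_i/h_i > R on the types above it.
Rate on top 1: 4.709. snails: 1.07 < 4.709 → exclude; stop.
Optimal diet: small clams — 1 of 4 types.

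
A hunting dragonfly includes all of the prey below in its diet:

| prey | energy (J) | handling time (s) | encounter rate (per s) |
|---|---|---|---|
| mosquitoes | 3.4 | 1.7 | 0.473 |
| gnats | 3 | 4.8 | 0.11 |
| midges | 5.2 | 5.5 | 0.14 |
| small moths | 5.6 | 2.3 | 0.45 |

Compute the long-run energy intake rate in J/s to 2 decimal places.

Energy encountered per unit search time: 0.473×3.4 + 0.11×3 + 0.14×5.2 + 0.45×5.6 = 5.186 J/s.
Handling time per unit search time: 0.473×1.7 + 0.11×4.8 + 0.14×5.5 + 0.45×2.3 = 3.137.
Rate = 5.186/(1 + 3.137) = 1.254 J/s.

1.25 J/s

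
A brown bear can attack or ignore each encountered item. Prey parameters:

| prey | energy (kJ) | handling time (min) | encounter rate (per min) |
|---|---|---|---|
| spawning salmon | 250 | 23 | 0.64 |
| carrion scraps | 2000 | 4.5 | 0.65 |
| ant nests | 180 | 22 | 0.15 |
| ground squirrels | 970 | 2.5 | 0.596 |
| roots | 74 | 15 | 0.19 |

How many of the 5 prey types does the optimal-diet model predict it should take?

E/h in descending order: carrion scraps 444, ground squirrels 388, spawning salmon 10.9, ant nests 8.18, roots 4.93 kJ/min. The optimal diet is the largest prefix of this list for which every included type satisfies E_i/h_i > R on the types above it.
Rate on top 1: 331.2. ground squirrels: 388 > 331.2 → include.
Rate on top 2: 346.8. spawning salmon: 10.9 < 346.8 → exclude; stop.
Optimal diet: carrion scraps, ground squirrels — 2 of 5 types.

2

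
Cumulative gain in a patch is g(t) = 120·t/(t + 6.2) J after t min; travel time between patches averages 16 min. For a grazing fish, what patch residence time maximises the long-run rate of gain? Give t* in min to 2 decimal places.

By the marginal value theorem, leave when the instantaneous gain rate g'(t) equals the habitat-wide average g(t)/(T + t).
g'(t) = 120·6.2/(t + 6.2)². Setting 120·6.2/(t+6.2)² = 120t/[(t+6.2)(16+t)] gives 6.2(16+t) = t(t+6.2), so t² = 6.2×16 = 99.2.
t* = √99.2 = 9.96 min.

9.96 min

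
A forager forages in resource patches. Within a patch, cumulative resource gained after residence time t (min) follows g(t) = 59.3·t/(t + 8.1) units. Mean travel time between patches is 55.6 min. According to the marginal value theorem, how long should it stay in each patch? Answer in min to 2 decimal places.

21.22 min

Optimal t* satisfies g'(t*) = g(t*)/(T + t*).
g'(t) = 59.3·8.1/(t + 8.1)². Setting 59.3·8.1/(t+8.1)² = 59.3t/[(t+8.1)(55.6+t)] gives 8.1(55.6+t) = t(t+8.1), so t² = 8.1×55.6 = 450.4.
t* = √450.4 = 21.22 min.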